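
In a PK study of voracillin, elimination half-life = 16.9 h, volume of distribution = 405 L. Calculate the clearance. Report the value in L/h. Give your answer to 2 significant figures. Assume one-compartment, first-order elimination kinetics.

17 L/h

k = ln2 / t½ = 0.693147 / 16.9 = 0.04101 h⁻¹
CL = k × Vd = 0.04101 × 405 = 16.61 L/h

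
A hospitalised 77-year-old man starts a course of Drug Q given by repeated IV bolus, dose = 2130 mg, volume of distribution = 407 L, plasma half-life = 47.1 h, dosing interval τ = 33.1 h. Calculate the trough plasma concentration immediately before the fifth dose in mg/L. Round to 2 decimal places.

C₀ per dose = Dose / Vd = 2130 / 407 = 5.233 mg/L
k = ln2 / t½ = 0.693147 / 47.1 = 0.01472 h⁻¹
Fraction remaining after one interval: r = e^(−kτ) = e^(−0.01472 × 33.1) = 0.6143
Before dose 5, 4 doses have been given (aged 1τ, 2τ, 3τ, 4τ).
C_trough = C₀ × (r + r² + … + r^4) = C₀ × r(1−r^4)/(1−r)
        = 5.233 × 0.6143 × (1 − 0.1424) / (1 − 0.6143) = 7.148 mg/L

7.15 mg/L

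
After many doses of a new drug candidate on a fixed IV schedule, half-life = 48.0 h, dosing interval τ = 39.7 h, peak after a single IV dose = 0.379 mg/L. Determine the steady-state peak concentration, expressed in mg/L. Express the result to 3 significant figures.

0.869 mg/L

k = ln2 / t½ = 0.693147 / 48.0 = 0.01444 h⁻¹
e^(−kτ) = e^(−0.01444 × 39.7) = 0.5637
Accumulation ratio R = 1 / (1 − e^(−kτ)) = 1 / (1 − 0.5637) = 2.292
Steady-state peak = C₀ × R = 0.379 × 2.292 = 0.8687 mg/L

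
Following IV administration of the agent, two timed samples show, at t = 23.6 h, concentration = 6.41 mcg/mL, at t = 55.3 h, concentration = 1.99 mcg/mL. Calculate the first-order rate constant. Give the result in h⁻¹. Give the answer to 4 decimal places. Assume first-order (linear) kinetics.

k = ln(C₁/C₂) / (t₂ − t₁) = ln(6.41/1.99) / (55.3 − 23.6)
  = 1.170 / 31.70 = 0.03691 h⁻¹

0.0369 h⁻¹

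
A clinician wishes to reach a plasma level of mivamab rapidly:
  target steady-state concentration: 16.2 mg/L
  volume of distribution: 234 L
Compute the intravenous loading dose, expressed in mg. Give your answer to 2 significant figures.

3800 mg

LD = Css × Vd = 16.2 × 234 = 3791 mg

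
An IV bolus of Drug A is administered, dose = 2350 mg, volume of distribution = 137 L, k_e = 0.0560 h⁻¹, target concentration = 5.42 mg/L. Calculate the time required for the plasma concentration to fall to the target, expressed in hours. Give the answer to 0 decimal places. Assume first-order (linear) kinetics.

21 h

C₀ = Dose / Vd = 2350 / 137 = 17.15 mg/L
t = ln(C₀ / C) / k = ln(17.15 / 5.42) / 0.05600
  = ln(3.164) / 0.05600 = 1.152 / 0.05600 = 20.57 h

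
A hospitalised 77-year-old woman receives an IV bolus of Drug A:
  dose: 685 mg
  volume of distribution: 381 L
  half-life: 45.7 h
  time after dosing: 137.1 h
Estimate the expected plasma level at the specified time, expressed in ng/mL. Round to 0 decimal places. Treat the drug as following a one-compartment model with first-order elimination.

225 ng/mL

C₀ = Dose / Vd = 685.0 / 381 = 1.798 mg/L
k = ln2 / t½ = 0.693147 / 45.7 = 0.01517 h⁻¹
t / t½ = 137.1 / 45.7 = 3 half-lives
C = C₀ × (1/2)^3 = 1.798 × 0.1250 = 0.2248 mg/L
Convert: 0.2248 mg/L × 1000 = 224.8 ng/mL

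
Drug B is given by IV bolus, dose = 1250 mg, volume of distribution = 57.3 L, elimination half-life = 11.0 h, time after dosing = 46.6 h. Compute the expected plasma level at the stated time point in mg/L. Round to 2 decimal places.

1.16 mg/L

C₀ = Dose / Vd = 1250 / 57.3 = 21.82 mg/L
k = ln2 / t½ = 0.693147 / 11.0 = 0.06301 h⁻¹
C = C₀ · e^(−k·t) = 21.82 × e^(−0.06301 × 46.6)
  = 21.82 × 0.05306 = 1.158 mg/L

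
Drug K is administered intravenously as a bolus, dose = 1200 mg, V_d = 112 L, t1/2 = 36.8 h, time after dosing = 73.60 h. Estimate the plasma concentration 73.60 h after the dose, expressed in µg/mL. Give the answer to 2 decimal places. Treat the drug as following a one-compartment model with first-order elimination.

C₀ = Dose / Vd = 1200 / 112 = 10.71 mg/L
k = ln2 / t½ = 0.693147 / 36.8 = 0.01884 h⁻¹
t / t½ = 73.60 / 36.8 = 2 half-lives
C = C₀ × (1/2)^2 = 10.71 × 0.2500 = 2.678 mg/L
(2.678 mg/L = 2.678 µg/mL)

2.68 µg/mL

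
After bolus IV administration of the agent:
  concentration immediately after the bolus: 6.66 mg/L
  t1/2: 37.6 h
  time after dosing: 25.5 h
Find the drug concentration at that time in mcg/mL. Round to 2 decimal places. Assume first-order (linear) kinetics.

k = ln2 / t½ = 0.693147 / 37.6 = 0.01843 h⁻¹
C = C₀ · e^(−k·t) = 6.660 × e^(−0.01843 × 25.5)
  = 6.660 × 0.6250 = 4.163 mg/L
(4.163 mg/L = 4.163 mcg/mL)

4.16 mcg/mL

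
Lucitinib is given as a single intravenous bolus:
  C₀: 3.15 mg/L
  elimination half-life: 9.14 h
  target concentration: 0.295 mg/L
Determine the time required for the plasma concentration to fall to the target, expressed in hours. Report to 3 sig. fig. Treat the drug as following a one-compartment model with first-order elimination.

31.2 h

k = ln2 / t½ = 0.693147 / 9.14 = 0.07584 h⁻¹
t = ln(C₀ / C) / k = ln(3.150 / 0.295) / 0.07584
  = ln(10.68) / 0.07584 = 2.368 / 0.07584 = 31.22 h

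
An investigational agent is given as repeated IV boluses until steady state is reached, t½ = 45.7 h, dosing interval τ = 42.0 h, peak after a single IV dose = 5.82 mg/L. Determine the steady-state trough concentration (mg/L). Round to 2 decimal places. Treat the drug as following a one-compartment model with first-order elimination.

k = ln2 / t½ = 0.693147 / 45.7 = 0.01517 h⁻¹
e^(−kτ) = e^(−0.01517 × 42.0) = 0.5288
Accumulation ratio R = 1 / (1 − e^(−kτ)) = 1 / (1 − 0.5288) = 2.122
Steady-state trough = C₀ × R × e^(−kτ) = 5.82 × 2.122 × 0.5288 = 6.531 mg/L

6.53 mg/L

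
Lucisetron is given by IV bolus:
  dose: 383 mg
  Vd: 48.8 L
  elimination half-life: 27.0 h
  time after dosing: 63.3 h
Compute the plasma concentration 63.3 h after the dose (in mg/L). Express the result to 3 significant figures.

C₀ = Dose / Vd = 383.0 / 48.8 = 7.848 mg/L
k = ln2 / t½ = 0.693147 / 27.0 = 0.02567 h⁻¹
C = C₀ · e^(−k·t) = 7.848 × e^(−0.02567 × 63.3)
  = 7.848 × 0.1969 = 1.545 mg/L

1.55 mg/L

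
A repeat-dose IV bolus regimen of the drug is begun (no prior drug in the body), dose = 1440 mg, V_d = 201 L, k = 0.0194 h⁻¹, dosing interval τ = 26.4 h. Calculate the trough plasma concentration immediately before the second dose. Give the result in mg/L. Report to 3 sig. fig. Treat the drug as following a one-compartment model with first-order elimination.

C₀ per dose = Dose / Vd = 1440 / 201 = 7.164 mg/L
Fraction remaining after one interval: r = e^(−kτ) = e^(−0.01940 × 26.4) = 0.5992
Before dose 2, 1 dose has been given (aged 1τ).
C_trough = C₀ × r = 7.164 × 0.5992 = 4.293 mg/L

4.29 mg/L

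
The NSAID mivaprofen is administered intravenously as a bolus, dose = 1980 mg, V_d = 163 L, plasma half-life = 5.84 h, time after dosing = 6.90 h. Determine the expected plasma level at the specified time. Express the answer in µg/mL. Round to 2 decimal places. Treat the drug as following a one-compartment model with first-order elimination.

C₀ = Dose / Vd = 1980 / 163 = 12.15 mg/L
k = ln2 / t½ = 0.693147 / 5.84 = 0.1187 h⁻¹
C = C₀ · e^(−k·t) = 12.15 × e^(−0.1187 × 6.90)
  = 12.15 × 0.4409 = 5.357 mg/L
(5.357 mg/L = 5.357 µg/mL)

5.36 µg/mL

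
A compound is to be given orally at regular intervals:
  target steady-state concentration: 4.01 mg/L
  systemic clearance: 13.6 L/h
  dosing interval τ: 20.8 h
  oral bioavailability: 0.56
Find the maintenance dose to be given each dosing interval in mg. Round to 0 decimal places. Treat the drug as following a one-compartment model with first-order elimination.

At steady state, F × (Dose/τ) = Css × CL.
Dose = Css × CL × τ / F = 4.01 × 13.60 × 20.8 / 0.56 = 2026 mg

2026 mg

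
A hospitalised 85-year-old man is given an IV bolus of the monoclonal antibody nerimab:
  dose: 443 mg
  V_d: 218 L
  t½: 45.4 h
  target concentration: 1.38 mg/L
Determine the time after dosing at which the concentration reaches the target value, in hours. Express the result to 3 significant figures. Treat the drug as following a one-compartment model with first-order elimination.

C₀ = Dose / Vd = 443.0 / 218 = 2.032 mg/L
k = ln2 / t½ = 0.693147 / 45.4 = 0.01527 h⁻¹
t = ln(C₀ / C) / k = ln(2.032 / 1.38) / 0.01527
  = ln(1.472) / 0.01527 = 0.3866 / 0.01527 = 25.32 h

25.3 h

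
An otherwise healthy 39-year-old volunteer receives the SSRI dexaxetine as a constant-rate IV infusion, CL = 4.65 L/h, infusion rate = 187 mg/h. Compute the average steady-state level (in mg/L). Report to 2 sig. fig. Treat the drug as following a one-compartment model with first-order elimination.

40 mg/L

At steady state Css = R₀ / CL = 187 / 4.650 = 40.22 mg/L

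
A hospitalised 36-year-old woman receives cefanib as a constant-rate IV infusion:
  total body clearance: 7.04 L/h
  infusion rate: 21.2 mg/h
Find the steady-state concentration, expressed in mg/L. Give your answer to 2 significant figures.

3.0 mg/L

At steady state Css = R₀ / CL = 21.2 / 7.040 = 3.011 mg/L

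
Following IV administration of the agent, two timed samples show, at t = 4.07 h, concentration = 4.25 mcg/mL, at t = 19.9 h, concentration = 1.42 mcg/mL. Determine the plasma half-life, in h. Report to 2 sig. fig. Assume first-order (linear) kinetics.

10 h

k = ln(C₁/C₂) / (t₂ − t₁) = ln(4.25/1.42) / (19.9 − 4.07)
  = 1.096 / 15.83 = 0.06924 h⁻¹
t½ = ln2 / k = 0.693147 / 0.06924 = 10.01 h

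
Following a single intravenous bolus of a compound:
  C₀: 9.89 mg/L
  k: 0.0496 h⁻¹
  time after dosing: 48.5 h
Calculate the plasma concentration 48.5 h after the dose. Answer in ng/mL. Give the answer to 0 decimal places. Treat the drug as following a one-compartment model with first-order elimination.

C = C₀ · e^(−k·t) = 9.890 × e^(−0.04960 × 48.5)
  = 9.890 × 0.09021 = 0.8922 mg/L
Convert: 0.8922 mg/L × 1000 = 892.2 ng/mL

892 ng/mL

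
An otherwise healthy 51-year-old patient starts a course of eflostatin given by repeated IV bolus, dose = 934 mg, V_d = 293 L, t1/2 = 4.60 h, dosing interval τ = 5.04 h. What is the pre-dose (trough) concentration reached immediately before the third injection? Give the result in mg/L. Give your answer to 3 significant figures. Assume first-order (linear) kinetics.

C₀ per dose = Dose / Vd = 934 / 293 = 3.188 mg/L
k = ln2 / t½ = 0.693147 / 4.60 = 0.1507 h⁻¹
Fraction remaining after one interval: r = e^(−kτ) = e^(−0.1507 × 5.04) = 0.4679
Before dose 3, 2 doses have been given (aged 1τ, 2τ).
C_trough = C₀ × (r + r²) = 3.188 × (0.4679 + 0.2189) = 2.190 mg/L

2.19 mg/L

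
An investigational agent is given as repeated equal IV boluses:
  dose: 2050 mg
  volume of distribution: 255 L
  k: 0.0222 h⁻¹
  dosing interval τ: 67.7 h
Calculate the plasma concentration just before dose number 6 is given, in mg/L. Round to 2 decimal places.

C₀ per dose = Dose / Vd = 2050 / 255 = 8.039 mg/L
Fraction remaining after one interval: r = e^(−kτ) = e^(−0.02220 × 67.7) = 0.2225
Before dose 6, 5 doses have been given (aged 1τ, 2τ, 3τ, 4τ, 5τ).
C_trough = C₀ × (r + r² + … + r^5) = C₀ × r(1−r^5)/(1−r)
        = 8.039 × 0.2225 × (1 − 0.0005453) / (1 − 0.2225) = 2.299 mg/L

2.30 mg/L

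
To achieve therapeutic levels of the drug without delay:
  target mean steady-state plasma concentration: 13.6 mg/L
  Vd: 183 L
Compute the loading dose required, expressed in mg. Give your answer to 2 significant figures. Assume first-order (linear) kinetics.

LD = Css × Vd = 13.6 × 183 = 2489 mg

2500 mg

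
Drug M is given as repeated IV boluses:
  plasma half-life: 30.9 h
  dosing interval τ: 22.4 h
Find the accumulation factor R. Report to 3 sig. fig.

k = ln2 / t½ = 0.693147 / 30.9 = 0.02243 h⁻¹
e^(−kτ) = e^(−0.02243 × 22.4) = 0.6051
Accumulation ratio R = 1 / (1 − e^(−kτ)) = 1 / (1 − 0.6051) = 2.532

2.53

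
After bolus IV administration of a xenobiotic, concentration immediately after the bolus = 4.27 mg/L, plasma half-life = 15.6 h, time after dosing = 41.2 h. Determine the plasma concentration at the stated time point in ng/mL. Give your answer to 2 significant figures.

680 ng/mL

k = ln2 / t½ = 0.693147 / 15.6 = 0.04443 h⁻¹
C = C₀ · e^(−k·t) = 4.270 × e^(−0.04443 × 41.2)
  = 4.270 × 0.1603 = 0.6845 mg/L
Convert: 0.6845 mg/L × 1000 = 684.5 ng/mL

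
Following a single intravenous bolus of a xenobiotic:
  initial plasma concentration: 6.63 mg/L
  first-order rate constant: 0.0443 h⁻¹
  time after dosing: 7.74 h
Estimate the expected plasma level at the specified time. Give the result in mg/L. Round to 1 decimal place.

C = C₀ · e^(−k·t) = 6.630 × e^(−0.04430 × 7.74)
  = 6.630 × 0.7097 = 4.705 mg/L

4.7 mg/L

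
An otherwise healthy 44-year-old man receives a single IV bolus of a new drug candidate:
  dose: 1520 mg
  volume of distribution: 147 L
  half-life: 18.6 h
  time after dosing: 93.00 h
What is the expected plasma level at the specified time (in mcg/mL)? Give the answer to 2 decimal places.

0.32 mcg/mL

C₀ = Dose / Vd = 1520 / 147 = 10.34 mg/L
k = ln2 / t½ = 0.693147 / 18.6 = 0.03727 h⁻¹
t / t½ = 93.00 / 18.6 = 5 half-lives
C = C₀ × (1/2)^5 = 10.34 × 0.03125 = 0.3231 mg/L
(0.3231 mg/L = 0.3231 mcg/mL)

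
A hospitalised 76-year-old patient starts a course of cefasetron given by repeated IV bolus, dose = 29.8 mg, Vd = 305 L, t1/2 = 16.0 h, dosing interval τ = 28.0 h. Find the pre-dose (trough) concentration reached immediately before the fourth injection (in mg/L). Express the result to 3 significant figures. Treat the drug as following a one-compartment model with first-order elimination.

0.0403 mg/L

C₀ per dose = Dose / Vd = 29.8 / 305 = 0.09770 mg/L
k = ln2 / t½ = 0.693147 / 16.0 = 0.04332 h⁻¹
Fraction remaining after one interval: r = e^(−kτ) = e^(−0.04332 × 28.0) = 0.2973
Before dose 4, 3 doses have been given (aged 1τ, 2τ, 3τ).
C_trough = C₀ × (r + r² + … + r^3) = C₀ × r(1−r^3)/(1−r)
        = 0.09770 × 0.2973 × (1 − 0.02628) / (1 − 0.2973) = 0.04025 mg/L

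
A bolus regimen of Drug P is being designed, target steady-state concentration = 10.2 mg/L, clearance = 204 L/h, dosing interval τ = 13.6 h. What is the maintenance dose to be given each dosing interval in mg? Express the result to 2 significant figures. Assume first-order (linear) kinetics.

At steady state, Dose/τ = Css × CL.
Dose = Css × CL × τ = 10.2 × 204.0 × 13.6 = 28300 mg

28000 mg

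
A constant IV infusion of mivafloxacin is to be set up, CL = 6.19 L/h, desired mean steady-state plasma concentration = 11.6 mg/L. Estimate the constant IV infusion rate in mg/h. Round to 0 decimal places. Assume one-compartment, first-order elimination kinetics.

At steady state, infusion rate R₀ = Css × CL = 11.6 × 6.190 = 71.80 mg/h

72 mg/h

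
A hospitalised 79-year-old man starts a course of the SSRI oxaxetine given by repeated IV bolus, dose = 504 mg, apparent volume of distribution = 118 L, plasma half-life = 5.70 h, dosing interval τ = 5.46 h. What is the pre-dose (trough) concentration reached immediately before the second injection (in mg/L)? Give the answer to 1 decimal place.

C₀ per dose = Dose / Vd = 504 / 118 = 4.271 mg/L
k = ln2 / t½ = 0.693147 / 5.70 = 0.1216 h⁻¹
Fraction remaining after one interval: r = e^(−kτ) = e^(−0.1216 × 5.46) = 0.5148
Before dose 2, 1 dose has been given (aged 1τ).
C_trough = C₀ × r = 4.271 × 0.5148 = 2.199 mg/L

2.2 mg/L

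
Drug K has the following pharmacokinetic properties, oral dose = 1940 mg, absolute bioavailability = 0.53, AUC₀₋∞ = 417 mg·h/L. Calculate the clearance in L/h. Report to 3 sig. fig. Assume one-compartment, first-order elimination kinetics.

2.47 L/h

CL = F·Dose / AUC = 0.53 × 1940 / 417 = 2.466 L/h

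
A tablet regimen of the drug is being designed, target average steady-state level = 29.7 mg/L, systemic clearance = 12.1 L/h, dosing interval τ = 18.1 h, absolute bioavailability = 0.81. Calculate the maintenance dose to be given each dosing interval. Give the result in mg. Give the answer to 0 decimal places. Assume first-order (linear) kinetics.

8030 mg

At steady state, F × (Dose/τ) = Css × CL.
Dose = Css × CL × τ / F = 29.7 × 12.10 × 18.1 / 0.81 = 8030 mg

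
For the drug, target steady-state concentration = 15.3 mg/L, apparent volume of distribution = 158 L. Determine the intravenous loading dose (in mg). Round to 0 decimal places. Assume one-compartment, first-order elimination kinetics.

LD = Css × Vd = 15.3 × 158 = 2417 mg

2417 mg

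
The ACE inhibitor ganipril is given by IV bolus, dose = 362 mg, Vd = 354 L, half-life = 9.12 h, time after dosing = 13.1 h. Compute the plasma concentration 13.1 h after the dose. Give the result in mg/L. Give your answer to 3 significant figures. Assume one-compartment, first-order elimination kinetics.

0.378 mg/L

C₀ = Dose / Vd = 362.0 / 354 = 1.023 mg/L
k = ln2 / t½ = 0.693147 / 9.12 = 0.07600 h⁻¹
C = C₀ · e^(−k·t) = 1.023 × e^(−0.07600 × 13.1)
  = 1.023 × 0.3695 = 0.3780 mg/L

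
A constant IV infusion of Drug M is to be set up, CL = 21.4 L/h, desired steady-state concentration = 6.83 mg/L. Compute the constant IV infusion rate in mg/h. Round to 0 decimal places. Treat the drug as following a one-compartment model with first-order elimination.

At steady state, infusion rate R₀ = Css × CL = 6.83 × 21.40 = 146.2 mg/h

146 mg/h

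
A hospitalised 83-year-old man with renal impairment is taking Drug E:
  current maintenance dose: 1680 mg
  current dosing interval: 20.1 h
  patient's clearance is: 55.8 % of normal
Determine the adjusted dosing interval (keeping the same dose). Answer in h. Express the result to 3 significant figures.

36.0 h

To keep the same average steady-state level, dosing rate must scale with clearance.
CL ratio = 55.8 / 100 = 0.5580
New interval (same dose) = 20.1 / 0.5580 = 36.02 h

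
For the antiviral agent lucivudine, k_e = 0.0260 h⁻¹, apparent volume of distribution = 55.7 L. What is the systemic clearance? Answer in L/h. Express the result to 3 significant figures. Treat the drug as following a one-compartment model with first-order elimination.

1.45 L/h

CL = k × Vd = 0.0260 × 55.7 = 1.448 L/h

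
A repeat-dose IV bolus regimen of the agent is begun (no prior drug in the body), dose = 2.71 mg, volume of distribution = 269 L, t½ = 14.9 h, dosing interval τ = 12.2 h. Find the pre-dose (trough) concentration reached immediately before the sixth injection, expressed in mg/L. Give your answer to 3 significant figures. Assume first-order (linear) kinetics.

0.0124 mg/L

C₀ per dose = Dose / Vd = 2.71 / 269 = 0.01007 mg/L
k = ln2 / t½ = 0.693147 / 14.9 = 0.04652 h⁻¹
Fraction remaining after one interval: r = e^(−kτ) = e^(−0.04652 × 12.2) = 0.5669
Before dose 6, 5 doses have been given (aged 1τ, 2τ, 3τ, 4τ, 5τ).
C_trough = C₀ × (r + r² + … + r^5) = C₀ × r(1−r^5)/(1−r)
        = 0.01007 × 0.5669 × (1 − 0.05855) / (1 − 0.5669) = 0.01241 mg/L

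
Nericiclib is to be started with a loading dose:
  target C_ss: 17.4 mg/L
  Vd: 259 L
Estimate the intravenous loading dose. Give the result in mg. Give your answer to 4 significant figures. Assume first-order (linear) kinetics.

4507 mg

LD = Css × Vd = 17.4 × 259 = 4507 mg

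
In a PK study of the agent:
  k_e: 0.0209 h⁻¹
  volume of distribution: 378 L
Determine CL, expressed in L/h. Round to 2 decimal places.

7.90 L/h

CL = k × Vd = 0.0209 × 378 = 7.900 L/h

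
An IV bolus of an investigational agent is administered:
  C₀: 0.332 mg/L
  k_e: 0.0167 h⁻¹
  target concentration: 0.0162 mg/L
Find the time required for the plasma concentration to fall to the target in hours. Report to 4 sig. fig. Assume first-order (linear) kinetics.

t = ln(C₀ / C) / k = ln(0.3320 / 0.0162) / 0.01670
  = ln(20.49) / 0.01670 = 3.020 / 0.01670 = 180.8 h

180.8 h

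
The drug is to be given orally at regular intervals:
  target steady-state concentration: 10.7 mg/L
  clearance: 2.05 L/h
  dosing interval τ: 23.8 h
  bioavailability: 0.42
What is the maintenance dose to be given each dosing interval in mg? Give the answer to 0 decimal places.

At steady state, F × (Dose/τ) = Css × CL.
Dose = Css × CL × τ / F = 10.7 × 2.050 × 23.8 / 0.42 = 1243 mg

1243 mg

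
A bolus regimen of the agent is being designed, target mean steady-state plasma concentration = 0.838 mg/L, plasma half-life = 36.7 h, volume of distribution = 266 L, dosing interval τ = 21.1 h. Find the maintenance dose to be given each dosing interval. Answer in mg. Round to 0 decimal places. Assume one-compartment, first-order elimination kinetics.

k = ln2 / t½ = 0.693147 / 36.7 = 0.01889 h⁻¹
CL = k × Vd = 0.01889 × 266 = 5.025 L/h
At steady state, Dose/τ = Css × CL.
Dose = Css × CL × τ = 0.838 × 5.025 × 21.1 = 88.85 mg

89 mg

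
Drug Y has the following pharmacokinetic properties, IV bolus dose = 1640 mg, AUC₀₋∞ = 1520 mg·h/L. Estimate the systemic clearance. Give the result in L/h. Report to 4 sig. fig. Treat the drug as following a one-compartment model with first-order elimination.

CL = Dose / AUC = 1640 / 1520 = 1.079 L/h

1.079 L/h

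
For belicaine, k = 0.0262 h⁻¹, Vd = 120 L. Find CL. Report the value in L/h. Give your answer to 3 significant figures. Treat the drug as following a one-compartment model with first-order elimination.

CL = k × Vd = 0.0262 × 120 = 3.144 L/h

3.14 L/h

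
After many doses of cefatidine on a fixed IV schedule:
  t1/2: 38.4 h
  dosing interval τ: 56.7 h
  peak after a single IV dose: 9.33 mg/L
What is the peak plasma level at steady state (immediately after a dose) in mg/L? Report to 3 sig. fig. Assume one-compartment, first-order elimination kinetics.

14.6 mg/L

k = ln2 / t½ = 0.693147 / 38.4 = 0.01805 h⁻¹
e^(−kτ) = e^(−0.01805 × 56.7) = 0.3594
Accumulation ratio R = 1 / (1 − e^(−kτ)) = 1 / (1 − 0.3594) = 1.561
Steady-state peak = C₀ × R = 9.33 × 1.561 = 14.56 mg/L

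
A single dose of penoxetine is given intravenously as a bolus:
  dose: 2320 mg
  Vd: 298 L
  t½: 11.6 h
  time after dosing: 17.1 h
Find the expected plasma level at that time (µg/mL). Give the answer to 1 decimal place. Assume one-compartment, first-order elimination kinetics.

2.8 µg/mL

C₀ = Dose / Vd = 2320 / 298 = 7.785 mg/L
k = ln2 / t½ = 0.693147 / 11.6 = 0.05975 h⁻¹
C = C₀ · e^(−k·t) = 7.785 × e^(−0.05975 × 17.1)
  = 7.785 × 0.3600 = 2.803 mg/L
(2.803 mg/L = 2.803 µg/mL)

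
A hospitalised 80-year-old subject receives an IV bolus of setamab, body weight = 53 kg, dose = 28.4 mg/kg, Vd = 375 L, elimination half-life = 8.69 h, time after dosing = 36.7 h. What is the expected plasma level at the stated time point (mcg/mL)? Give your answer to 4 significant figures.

0.2149 mcg/mL

Total dose = 28.4 × 53 = 1505 mg
C₀ = Dose / Vd = 1505 / 375 = 4.013 mg/L
k = ln2 / t½ = 0.693147 / 8.69 = 0.07976 h⁻¹
C = C₀ · e^(−k·t) = 4.013 × e^(−0.07976 × 36.7)
  = 4.013 × 0.05355 = 0.2149 mg/L
(0.2149 mg/L = 0.2149 mcg/mL)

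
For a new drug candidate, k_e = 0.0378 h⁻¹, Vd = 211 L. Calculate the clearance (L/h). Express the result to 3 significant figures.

7.98 L/h

CL = k × Vd = 0.0378 × 211 = 7.976 L/h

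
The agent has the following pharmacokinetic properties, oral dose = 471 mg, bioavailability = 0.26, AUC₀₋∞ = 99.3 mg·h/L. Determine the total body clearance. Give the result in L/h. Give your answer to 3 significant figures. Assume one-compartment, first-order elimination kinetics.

1.23 L/h

CL = F·Dose / AUC = 0.26 × 471 / 99.3 = 1.233 L/h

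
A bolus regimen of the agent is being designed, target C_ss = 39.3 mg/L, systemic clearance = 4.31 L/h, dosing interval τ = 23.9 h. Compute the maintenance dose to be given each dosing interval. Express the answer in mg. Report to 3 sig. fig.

4050 mg

At steady state, Dose/τ = Css × CL.
Dose = Css × CL × τ = 39.3 × 4.310 × 23.9 = 4048 mg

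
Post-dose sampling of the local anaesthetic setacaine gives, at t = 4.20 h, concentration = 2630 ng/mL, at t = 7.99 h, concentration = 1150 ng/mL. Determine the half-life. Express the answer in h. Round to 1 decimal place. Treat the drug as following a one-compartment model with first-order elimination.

k = ln(C₁/C₂) / (t₂ − t₁) = ln(2630/1150) / (7.99 − 4.20)
  = 0.8272 / 3.790 = 0.2183 h⁻¹
t½ = ln2 / k = 0.693147 / 0.2183 = 3.175 h

3.2 h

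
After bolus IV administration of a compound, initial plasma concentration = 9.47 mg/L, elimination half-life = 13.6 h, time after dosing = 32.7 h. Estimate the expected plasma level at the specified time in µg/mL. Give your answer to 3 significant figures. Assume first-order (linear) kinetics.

k = ln2 / t½ = 0.693147 / 13.6 = 0.05097 h⁻¹
C = C₀ · e^(−k·t) = 9.470 × e^(−0.05097 × 32.7)
  = 9.470 × 0.1889 = 1.789 mg/L
(1.789 mg/L = 1.789 µg/mL)

1.79 µg/mL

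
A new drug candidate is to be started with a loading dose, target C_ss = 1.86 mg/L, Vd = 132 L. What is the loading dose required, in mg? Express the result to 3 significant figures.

LD = Css × Vd = 1.86 × 132 = 245.5 mg

246 mg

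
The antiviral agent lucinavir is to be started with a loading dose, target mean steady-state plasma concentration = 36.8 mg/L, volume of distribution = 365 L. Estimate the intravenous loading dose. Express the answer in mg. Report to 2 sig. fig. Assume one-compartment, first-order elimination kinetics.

13000 mg

LD = Css × Vd = 36.8 × 365 = 13430 mg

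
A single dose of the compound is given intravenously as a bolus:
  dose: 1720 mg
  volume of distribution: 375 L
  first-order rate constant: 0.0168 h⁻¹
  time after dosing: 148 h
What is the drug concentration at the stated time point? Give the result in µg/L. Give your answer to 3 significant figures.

382 µg/L

C₀ = Dose / Vd = 1720 / 375 = 4.587 mg/L
C = C₀ · e^(−k·t) = 4.587 × e^(−0.01680 × 148)
  = 4.587 × 0.08321 = 0.3817 mg/L
Convert: 0.3817 mg/L × 1000 = 381.7 µg/L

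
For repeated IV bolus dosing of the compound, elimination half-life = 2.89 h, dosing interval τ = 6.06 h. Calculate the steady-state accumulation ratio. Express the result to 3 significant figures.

1.31

k = ln2 / t½ = 0.693147 / 2.89 = 0.2398 h⁻¹
e^(−kτ) = e^(−0.2398 × 6.06) = 0.2338
Accumulation ratio R = 1 / (1 − e^(−kτ)) = 1 / (1 − 0.2338) = 1.305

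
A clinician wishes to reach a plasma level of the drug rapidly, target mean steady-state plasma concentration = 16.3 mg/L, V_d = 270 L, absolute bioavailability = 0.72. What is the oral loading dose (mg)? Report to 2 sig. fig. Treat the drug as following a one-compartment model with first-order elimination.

6100 mg

LD = Css × Vd / F = 16.3 × 270 / 0.72 = 6113 mg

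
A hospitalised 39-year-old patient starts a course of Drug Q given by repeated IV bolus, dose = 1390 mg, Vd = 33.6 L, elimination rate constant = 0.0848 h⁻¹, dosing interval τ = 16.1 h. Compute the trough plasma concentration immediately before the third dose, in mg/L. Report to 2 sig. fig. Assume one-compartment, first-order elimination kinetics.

C₀ per dose = Dose / Vd = 1390 / 33.6 = 41.37 mg/L
Fraction remaining after one interval: r = e^(−kτ) = e^(−0.08480 × 16.1) = 0.2553
Before dose 3, 2 doses have been given (aged 1τ, 2τ).
C_trough = C₀ × (r + r²) = 41.37 × (0.2553 + 0.06518) = 13.26 mg/L

13 mg/L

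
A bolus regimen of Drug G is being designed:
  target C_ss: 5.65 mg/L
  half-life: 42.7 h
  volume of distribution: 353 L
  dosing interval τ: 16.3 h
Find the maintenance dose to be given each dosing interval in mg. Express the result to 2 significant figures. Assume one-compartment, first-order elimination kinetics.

k = ln2 / t½ = 0.693147 / 42.7 = 0.01623 h⁻¹
CL = k × Vd = 0.01623 × 353 = 5.729 L/h
At steady state, Dose/τ = Css × CL.
Dose = Css × CL × τ = 5.65 × 5.729 × 16.3 = 527.6 mg

530 mg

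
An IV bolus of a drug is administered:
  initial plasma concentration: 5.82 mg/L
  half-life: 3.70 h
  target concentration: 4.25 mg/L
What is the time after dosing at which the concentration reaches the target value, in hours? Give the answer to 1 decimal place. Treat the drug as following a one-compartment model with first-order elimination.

k = ln2 / t½ = 0.693147 / 3.70 = 0.1873 h⁻¹
t = ln(C₀ / C) / k = ln(5.820 / 4.25) / 0.1873
  = ln(1.369) / 0.1873 = 0.3141 / 0.1873 = 1.677 h

1.7 h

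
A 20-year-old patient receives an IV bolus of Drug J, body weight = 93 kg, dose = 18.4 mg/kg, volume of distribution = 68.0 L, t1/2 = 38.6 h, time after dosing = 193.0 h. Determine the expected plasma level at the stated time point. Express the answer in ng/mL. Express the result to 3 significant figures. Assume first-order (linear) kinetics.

Total dose = 18.4 × 93 = 1711 mg
C₀ = Dose / Vd = 1711 / 68.0 = 25.16 mg/L
k = ln2 / t½ = 0.693147 / 38.6 = 0.01796 h⁻¹
t / t½ = 193.0 / 38.6 = 5 half-lives
C = C₀ × (1/2)^5 = 25.16 × 0.03125 = 0.7863 mg/L
Convert: 0.7863 mg/L × 1000 = 786.3 ng/mL

786 ng/mL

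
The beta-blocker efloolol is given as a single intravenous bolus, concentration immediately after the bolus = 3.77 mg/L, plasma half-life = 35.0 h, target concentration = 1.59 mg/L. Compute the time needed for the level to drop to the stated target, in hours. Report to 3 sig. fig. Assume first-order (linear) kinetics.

k = ln2 / t½ = 0.693147 / 35.0 = 0.01980 h⁻¹
t = ln(C₀ / C) / k = ln(3.770 / 1.59) / 0.01980
  = ln(2.371) / 0.01980 = 0.8633 / 0.01980 = 43.60 h

43.6 h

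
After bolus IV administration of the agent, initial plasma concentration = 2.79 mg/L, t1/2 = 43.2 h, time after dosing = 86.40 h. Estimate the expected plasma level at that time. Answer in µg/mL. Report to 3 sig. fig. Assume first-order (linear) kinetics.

k = ln2 / t½ = 0.693147 / 43.2 = 0.01605 h⁻¹
t / t½ = 86.40 / 43.2 = 2 half-lives
C = C₀ × (1/2)^2 = 2.790 × 0.2500 = 0.6975 mg/L
(0.6975 mg/L = 0.6975 µg/mL)

0.698 µg/mL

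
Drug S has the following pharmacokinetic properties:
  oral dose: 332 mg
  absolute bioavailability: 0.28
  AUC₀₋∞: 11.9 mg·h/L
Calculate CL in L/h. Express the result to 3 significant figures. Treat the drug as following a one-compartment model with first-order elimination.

7.81 L/h

CL = F·Dose / AUC = 0.28 × 332 / 11.9 = 7.812 L/h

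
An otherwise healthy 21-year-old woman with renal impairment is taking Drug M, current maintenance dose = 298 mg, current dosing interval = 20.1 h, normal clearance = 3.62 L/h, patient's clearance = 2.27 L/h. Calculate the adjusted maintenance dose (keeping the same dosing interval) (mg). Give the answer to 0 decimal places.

187 mg

To keep the same average steady-state level, dosing rate must scale with clearance.
CL ratio = 2.27 / 3.62 = 0.6271
New dose (same interval) = 298 × 0.6271 = 186.9 mg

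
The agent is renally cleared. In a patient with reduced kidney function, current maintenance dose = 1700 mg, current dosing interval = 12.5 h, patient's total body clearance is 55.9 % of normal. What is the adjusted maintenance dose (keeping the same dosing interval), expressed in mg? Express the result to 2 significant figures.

950 mg

To keep the same average steady-state level, dosing rate must scale with clearance.
CL ratio = 55.9 / 100 = 0.5590
New dose (same interval) = 1700 × 0.5590 = 950.3 mg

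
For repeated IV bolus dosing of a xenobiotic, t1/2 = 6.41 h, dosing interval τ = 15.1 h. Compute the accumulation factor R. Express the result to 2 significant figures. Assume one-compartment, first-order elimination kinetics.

1.2

k = ln2 / t½ = 0.693147 / 6.41 = 0.1081 h⁻¹
e^(−kτ) = e^(−0.1081 × 15.1) = 0.1955
Accumulation ratio R = 1 / (1 − e^(−kτ)) = 1 / (1 − 0.1955) = 1.243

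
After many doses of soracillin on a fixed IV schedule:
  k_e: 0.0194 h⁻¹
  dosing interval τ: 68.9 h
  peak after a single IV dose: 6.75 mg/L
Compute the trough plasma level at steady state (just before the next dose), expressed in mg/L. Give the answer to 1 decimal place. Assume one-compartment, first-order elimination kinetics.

2.4 mg/L

e^(−kτ) = e^(−0.01940 × 68.9) = 0.2627
Accumulation ratio R = 1 / (1 − e^(−kτ)) = 1 / (1 − 0.2627) = 1.356
Steady-state trough = C₀ × R × e^(−kτ) = 6.75 × 1.356 × 0.2627 = 2.404 mg/L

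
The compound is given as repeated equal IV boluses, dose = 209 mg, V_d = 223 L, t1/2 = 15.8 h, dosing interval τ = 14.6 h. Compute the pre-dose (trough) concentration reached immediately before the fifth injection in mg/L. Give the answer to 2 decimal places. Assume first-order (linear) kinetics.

C₀ per dose = Dose / Vd = 209 / 223 = 0.9372 mg/L
k = ln2 / t½ = 0.693147 / 15.8 = 0.04387 h⁻¹
Fraction remaining after one interval: r = e^(−kτ) = e^(−0.04387 × 14.6) = 0.5270
Before dose 5, 4 doses have been given (aged 1τ, 2τ, 3τ, 4τ).
C_trough = C₀ × (r + r² + … + r^4) = C₀ × r(1−r^4)/(1−r)
        = 0.9372 × 0.5270 × (1 − 0.07713) / (1 − 0.5270) = 0.9637 mg/L

0.96 mg/L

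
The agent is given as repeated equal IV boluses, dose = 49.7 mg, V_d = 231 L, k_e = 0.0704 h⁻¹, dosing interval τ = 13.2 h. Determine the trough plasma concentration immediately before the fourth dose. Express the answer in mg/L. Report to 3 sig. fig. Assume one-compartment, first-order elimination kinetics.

0.132 mg/L

C₀ per dose = Dose / Vd = 49.7 / 231 = 0.2152 mg/L
Fraction remaining after one interval: r = e^(−kτ) = e^(−0.07040 × 13.2) = 0.3948
Before dose 4, 3 doses have been given (aged 1τ, 2τ, 3τ).
C_trough = C₀ × (r + r² + … + r^3) = C₀ × r(1−r^3)/(1−r)
        = 0.2152 × 0.3948 × (1 − 0.06154) / (1 − 0.3948) = 0.1317 mg/L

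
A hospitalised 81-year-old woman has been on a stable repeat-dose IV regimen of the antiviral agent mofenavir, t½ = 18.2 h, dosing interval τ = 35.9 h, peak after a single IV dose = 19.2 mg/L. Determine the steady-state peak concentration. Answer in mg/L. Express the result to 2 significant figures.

k = ln2 / t½ = 0.693147 / 18.2 = 0.03809 h⁻¹
e^(−kτ) = e^(−0.03809 × 35.9) = 0.2548
Accumulation ratio R = 1 / (1 − e^(−kτ)) = 1 / (1 − 0.2548) = 1.342
Steady-state peak = C₀ × R = 19.2 × 1.342 = 25.77 mg/L

26 mg/L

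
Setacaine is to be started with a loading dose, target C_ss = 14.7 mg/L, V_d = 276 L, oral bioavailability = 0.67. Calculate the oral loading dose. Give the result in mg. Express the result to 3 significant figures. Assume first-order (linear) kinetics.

LD = Css × Vd / F = 14.7 × 276 / 0.67 = 6056 mg

6060 mg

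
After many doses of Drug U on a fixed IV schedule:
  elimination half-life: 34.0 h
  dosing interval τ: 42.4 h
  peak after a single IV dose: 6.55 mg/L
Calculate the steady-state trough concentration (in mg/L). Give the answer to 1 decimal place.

4.8 mg/L

k = ln2 / t½ = 0.693147 / 34.0 = 0.02039 h⁻¹
e^(−kτ) = e^(−0.02039 × 42.4) = 0.4212
Accumulation ratio R = 1 / (1 − e^(−kτ)) = 1 / (1 − 0.4212) = 1.728
Steady-state trough = C₀ × R × e^(−kτ) = 6.55 × 1.728 × 0.4212 = 4.767 mg/L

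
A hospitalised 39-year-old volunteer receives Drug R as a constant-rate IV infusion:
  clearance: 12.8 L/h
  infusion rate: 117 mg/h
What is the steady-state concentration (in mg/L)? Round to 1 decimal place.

At steady state Css = R₀ / CL = 117 / 12.80 = 9.141 mg/L

9.1 mg/L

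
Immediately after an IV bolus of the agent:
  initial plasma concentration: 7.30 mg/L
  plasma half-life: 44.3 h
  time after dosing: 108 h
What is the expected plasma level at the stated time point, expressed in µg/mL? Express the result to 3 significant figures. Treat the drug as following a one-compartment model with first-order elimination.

1.35 µg/mL

k = ln2 / t½ = 0.693147 / 44.3 = 0.01565 h⁻¹
C = C₀ · e^(−k·t) = 7.300 × e^(−0.01565 × 108)
  = 7.300 × 0.1845 = 1.347 mg/L
(1.347 mg/L = 1.347 µg/mL)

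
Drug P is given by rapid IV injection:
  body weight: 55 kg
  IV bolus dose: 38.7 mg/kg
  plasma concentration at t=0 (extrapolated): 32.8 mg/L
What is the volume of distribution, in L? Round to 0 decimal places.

Dose = 38.7 × 55 = 2129 mg
Vd = Dose / C₀ = 2129 / 32.8 = 64.91 L

65 L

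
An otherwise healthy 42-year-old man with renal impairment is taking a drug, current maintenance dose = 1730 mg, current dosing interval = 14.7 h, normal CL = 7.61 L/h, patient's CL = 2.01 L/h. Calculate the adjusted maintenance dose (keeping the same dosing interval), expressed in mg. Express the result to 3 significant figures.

457 mg

To keep the same average steady-state level, dosing rate must scale with clearance.
CL ratio = 2.01 / 7.61 = 0.2641
New dose (same interval) = 1730 × 0.2641 = 456.9 mg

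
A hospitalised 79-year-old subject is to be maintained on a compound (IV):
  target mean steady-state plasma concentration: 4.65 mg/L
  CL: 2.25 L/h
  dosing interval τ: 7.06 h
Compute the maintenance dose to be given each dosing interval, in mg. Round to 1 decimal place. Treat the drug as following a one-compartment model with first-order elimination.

73.9 mg

At steady state, Dose/τ = Css × CL.
Dose = Css × CL × τ = 4.65 × 2.250 × 7.06 = 73.87 mg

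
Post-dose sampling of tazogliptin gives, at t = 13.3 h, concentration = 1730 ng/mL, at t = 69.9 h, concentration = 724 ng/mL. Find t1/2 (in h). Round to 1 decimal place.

k = ln(C₁/C₂) / (t₂ − t₁) = ln(1730/724) / (69.9 − 13.3)
  = 0.8711 / 56.60 = 0.01539 h⁻¹
t½ = ln2 / k = 0.693147 / 0.01539 = 45.04 h

45.0 h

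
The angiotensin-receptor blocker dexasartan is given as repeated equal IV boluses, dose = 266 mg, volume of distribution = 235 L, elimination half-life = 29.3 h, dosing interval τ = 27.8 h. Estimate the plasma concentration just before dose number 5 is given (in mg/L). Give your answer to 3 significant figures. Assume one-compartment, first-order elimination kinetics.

1.13 mg/L

C₀ per dose = Dose / Vd = 266 / 235 = 1.132 mg/L
k = ln2 / t½ = 0.693147 / 29.3 = 0.02366 h⁻¹
Fraction remaining after one interval: r = e^(−kτ) = e^(−0.02366 × 27.8) = 0.5180
Before dose 5, 4 doses have been given (aged 1τ, 2τ, 3τ, 4τ).
C_trough = C₀ × (r + r² + … + r^4) = C₀ × r(1−r^4)/(1−r)
        = 1.132 × 0.5180 × (1 − 0.07200) / (1 − 0.5180) = 1.129 mg/L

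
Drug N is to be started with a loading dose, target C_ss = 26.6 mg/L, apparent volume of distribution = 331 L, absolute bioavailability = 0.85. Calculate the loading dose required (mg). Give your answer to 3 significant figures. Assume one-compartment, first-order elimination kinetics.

10400 mg

LD = Css × Vd / F = 26.6 × 331 / 0.85 = 10360 mg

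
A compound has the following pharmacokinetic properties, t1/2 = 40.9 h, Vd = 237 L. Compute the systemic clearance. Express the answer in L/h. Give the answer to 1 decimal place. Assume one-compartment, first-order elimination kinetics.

4.0 L/h

k = ln2 / t½ = 0.693147 / 40.9 = 0.01695 h⁻¹
CL = k × Vd = 0.01695 × 237 = 4.017 L/h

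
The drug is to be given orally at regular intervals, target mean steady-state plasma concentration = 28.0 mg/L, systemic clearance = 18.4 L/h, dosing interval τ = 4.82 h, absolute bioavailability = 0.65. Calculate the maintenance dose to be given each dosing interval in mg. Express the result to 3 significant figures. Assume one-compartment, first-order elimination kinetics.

At steady state, F × (Dose/τ) = Css × CL.
Dose = Css × CL × τ / F = 28.0 × 18.40 × 4.82 / 0.65 = 3820 mg

3820 mg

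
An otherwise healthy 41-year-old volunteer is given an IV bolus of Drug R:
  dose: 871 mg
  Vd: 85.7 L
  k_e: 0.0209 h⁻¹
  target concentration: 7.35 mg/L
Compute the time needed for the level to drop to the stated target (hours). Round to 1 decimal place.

C₀ = Dose / Vd = 871.0 / 85.7 = 10.16 mg/L
t = ln(C₀ / C) / k = ln(10.16 / 7.35) / 0.02090
  = ln(1.382) / 0.02090 = 0.3235 / 0.02090 = 15.48 h

15.5 h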